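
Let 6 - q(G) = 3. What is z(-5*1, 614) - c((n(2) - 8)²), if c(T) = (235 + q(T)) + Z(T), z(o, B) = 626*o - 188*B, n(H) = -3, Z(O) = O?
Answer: -118921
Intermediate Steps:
z(o, B) = -188*B + 626*o
q(G) = 3 (q(G) = 6 - 1*3 = 6 - 3 = 3)
c(T) = 238 + T (c(T) = (235 + 3) + T = 238 + T)
z(-5*1, 614) - c((n(2) - 8)²) = (-188*614 + 626*(-5*1)) - (238 + (-3 - 8)²) = (-115432 + 626*(-5)) - (238 + (-11)²) = (-115432 - 3130) - (238 + 121) = -118562 - 1*359 = -118562 - 359 = -118921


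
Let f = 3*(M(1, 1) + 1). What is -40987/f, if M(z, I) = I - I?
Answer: -40987/3 ≈ -13662.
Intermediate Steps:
M(z, I) = 0
f = 3 (f = 3*(0 + 1) = 3*1 = 3)
-40987/f = -40987/3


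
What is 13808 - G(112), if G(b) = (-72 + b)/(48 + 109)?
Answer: 2167816/157 ≈ 13808.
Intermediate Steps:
G(b) = -72/157 + b/157 (G(b) = (-72 + b)/157 = (-72 + b)*(1/157) = -72/157 + b/157)
13808 - G(112) = 13808 - (-72/157 + (1/157)*112) = 13808 - (-72/157 + 112/157) = 13808 - 1*40/157 = 13808 - 40/157 = 2167816/157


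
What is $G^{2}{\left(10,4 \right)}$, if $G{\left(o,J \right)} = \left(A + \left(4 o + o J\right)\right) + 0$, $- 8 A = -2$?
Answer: $\frac{103041}{16} \approx 6440.1$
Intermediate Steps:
$A = \frac{1}{4}$ ($A = \left(- \frac{1}{8}\right) \left(-2\right) = \frac{1}{4} \approx 0.25$)
$G{\left(o,J \right)} = \frac{1}{4} + 4 o + J o$ ($G{\left(o,J \right)} = \left(\frac{1}{4} + \left(4 o + o J\right)\right) + 0 = \left(\frac{1}{4} + \left(4 o + J o\right)\right) + 0 = \left(\frac{1}{4} + 4 o + J o\right) + 0 = \frac{1}{4} + 4 o + J o$)
$G^{2}{\left(10,4 \right)} = \left(\frac{1}{4} + 4 \cdot 10 + 4 \cdot 10\right)^{2} = \left(\frac{1}{4} + 40 + 40\right)^{2} = \left(\frac{321}{4}\right)^{2} = \frac{103041}{16}$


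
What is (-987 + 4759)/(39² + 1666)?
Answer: 3772/3187 ≈ 1.1836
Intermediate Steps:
(-987 + 4759)/(39² + 1666) = 3772/(1521 + 1666) = 3772/3187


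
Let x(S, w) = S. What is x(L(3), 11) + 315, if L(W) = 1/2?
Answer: 631/2 ≈ 315.50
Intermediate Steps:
L(W) = ½
x(L(3), 11) + 315 = ½ + 315 = 631/2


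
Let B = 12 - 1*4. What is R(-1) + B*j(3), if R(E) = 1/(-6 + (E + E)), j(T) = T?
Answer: 191/8 ≈ 23.875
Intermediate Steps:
B = 8 (B = 12 - 4 = 8)
R(E) = 1/(-6 + 2*E)
R(-1) + B*j(3) = 1/(2*(-3 - 1)) + 8*3 = (½)/(-4) + 24 = (½)*(-¼) + 24 = -⅛ + 24 = 191/8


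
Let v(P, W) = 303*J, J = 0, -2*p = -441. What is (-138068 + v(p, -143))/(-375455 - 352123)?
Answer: 69034/363789 ≈ 0.18976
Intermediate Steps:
p = 441/2 (p = -1/2*(-441) = 441/2 ≈ 220.50)
v(P, W) = 0 (v(P, W) = 303*0 = 0)
(-138068 + v(p, -143))/(-375455 - 352123) = (-138068 + 0)/(-375455 - 352123) = -138068/(-727578) = -138068*(-1/727578) = 69034/363789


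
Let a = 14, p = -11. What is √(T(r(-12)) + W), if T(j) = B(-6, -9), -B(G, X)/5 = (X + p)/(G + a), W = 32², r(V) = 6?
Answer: √4146/2 ≈ 32.195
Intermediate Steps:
W = 1024
B(G, X) = -5*(-11 + X)/(14 + G) (B(G, X) = -5*(X - 11)/(G + 14) = -5*(-11 + X)/(14 + G))
T(j) = 25/2 (T(j) = 5*(11 - 1*(-9))/(14 - 6) = 5*(11 + 9)/8 = 5*(⅛)*20 = 25/2)
√(T(r(-12)) + W) = √(25/2 + 1024) = √(2073/2) = √4146/2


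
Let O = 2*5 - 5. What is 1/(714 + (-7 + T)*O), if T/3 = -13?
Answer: 1/484 ≈ 0.0020661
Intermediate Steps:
T = -39 (T = 3*(-13) = -39)
O = 5 (O = 10 - 5 = 5)
1/(714 + (-7 + T)*O) = 1/(714 + (-7 - 39)*5) = 1/(714 - 46*5) = 1/(714 - 230) = 1/484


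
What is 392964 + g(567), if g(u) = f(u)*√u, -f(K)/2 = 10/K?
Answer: 392964 - 20*√7/63 ≈ 3.9296e+5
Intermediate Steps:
f(K) = -20/K
g(u) = -20/√u (g(u) = (-20/u)*√u = -20/√u)
392964 + g(567) = 392964 - 20*√7/63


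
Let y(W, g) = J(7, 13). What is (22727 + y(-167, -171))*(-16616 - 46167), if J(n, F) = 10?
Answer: -1427497071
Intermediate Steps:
y(W, g) = 10
(22727 + y(-167, -171))*(-16616 - 46167) = (22727 + 10)*(-16616 - 46167) = 22737*(-62783) = -1427497071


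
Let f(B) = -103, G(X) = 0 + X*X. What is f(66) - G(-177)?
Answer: -31432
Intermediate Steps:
G(X) = X² (G(X) = 0 + X² = X²)
f(66) - G(-177) = -103 - 1*(-177)² = -103 - 1*31329 = -103 - 31329 = -31432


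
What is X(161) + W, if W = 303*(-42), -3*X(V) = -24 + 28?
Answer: -38182/3 ≈ -12727.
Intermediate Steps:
X(V) = -4/3 (X(V) = -(-24 + 28)/3 = -⅓*4 = -4/3)
W = -12726
X(161) + W = -4/3 - 12726 = -38182/3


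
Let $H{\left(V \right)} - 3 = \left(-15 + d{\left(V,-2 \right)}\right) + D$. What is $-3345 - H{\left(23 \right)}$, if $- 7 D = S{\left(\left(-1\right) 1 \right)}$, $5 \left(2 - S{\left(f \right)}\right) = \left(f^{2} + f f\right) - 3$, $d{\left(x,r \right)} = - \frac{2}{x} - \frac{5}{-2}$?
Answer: $- \frac{5369509}{1610} \approx -3335.1$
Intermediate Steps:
$d{\left(x,r \right)} = \frac{5}{2} - \frac{2}{x}$ ($d{\left(x,r \right)} = - \frac{2}{x} - - \frac{5}{2} = - \frac{2}{x} + \frac{5}{2} = \frac{5}{2} - \frac{2}{x}$)
$S{\left(f \right)} = \frac{13}{5} - \frac{2 f^{2}}{5}$ ($S{\left(f \right)} = 2 - \frac{\left(f^{2} + f f\right) - 3}{5} = 2 - \frac{\left(f^{2} + f^{2}\right) - 3}{5} = 2 - \frac{2 f^{2} - 3}{5} = 2 - \frac{-3 + 2 f^{2}}{5} = 2 - \left(- \frac{3}{5} + \frac{2 f^{2}}{5}\right) = \frac{13}{5} - \frac{2 f^{2}}{5}$)
$D = - \frac{11}{35}$ ($D = - \frac{\frac{13}{5} - \frac{2 \left(\left(-1\right) 1\right)^{2}}{5}}{7} = - \frac{\frac{13}{5} - \frac{2 \left(-1\right)^{2}}{5}}{7} = - \frac{\frac{13}{5} - \frac{2}{5}}{7} = \left(- \frac{1}{7}\right) \frac{11}{5} = - \frac{11}{35} \approx -0.31429$)
$H{\left(V \right)} = - \frac{687}{70} - \frac{2}{V}$ ($H{\left(V \right)} = 3 + \left(\left(-15 + \left(\frac{5}{2} - \frac{2}{V}\right)\right) - \frac{11}{35}\right) = 3 - \left(\frac{897}{70} + \frac{2}{V}\right) = - \frac{687}{70} - \frac{2}{V}$)
$-3345 - H{\left(23 \right)} = -3345 - \left(- \frac{687}{70} - \frac{2}{23}\right) = -3345 - - \frac{15941}{1610} = -3345 + \frac{15941}{1610} = - \frac{5369509}{1610}$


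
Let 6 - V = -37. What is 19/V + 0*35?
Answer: 19/43 ≈ 0.44186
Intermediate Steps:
V = 43 (V = 6 - 1*(-37) = 6 + 37 = 43)
19/V + 0*35 = 19/43 + 0*35 = 19*(1/43) + 0 = 19/43 + 0 = 19/43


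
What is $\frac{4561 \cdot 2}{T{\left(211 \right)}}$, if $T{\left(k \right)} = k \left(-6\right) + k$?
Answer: $- \frac{9122}{1055} \approx -8.6464$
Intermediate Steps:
$T{\left(k \right)} = - 5 k$ ($T{\left(k \right)} = - 6 k + k = - 5 k$)
$\frac{4561 \cdot 2}{T{\left(211 \right)}} = \frac{4561 \cdot 2}{\left(-5\right) 211} = \frac{9122}{-1055} = 9122 \left(- \frac{1}{1055}\right) = - \frac{9122}{1055}$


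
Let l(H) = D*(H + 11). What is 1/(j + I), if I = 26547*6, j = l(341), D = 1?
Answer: 1/159634 ≈ 6.2643e-6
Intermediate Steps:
l(H) = 11 + H (l(H) = 1*(H + 11) = 1*(11 + H) = 11 + H)
j = 352 (j = 11 + 341 = 352)
I = 159282
1/(j + I) = 1/(352 + 159282) = 1/159634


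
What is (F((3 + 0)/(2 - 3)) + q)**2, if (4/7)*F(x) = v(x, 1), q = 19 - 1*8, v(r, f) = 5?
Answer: 6241/16 ≈ 390.06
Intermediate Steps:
q = 11 (q = 19 - 8 = 11)
F(x) = 35/4 (F(x) = (7/4)*5 = 35/4)
(F((3 + 0)/(2 - 3)) + q)**2 = (35/4 + 11)**2 = (79/4)**2 = 6241/16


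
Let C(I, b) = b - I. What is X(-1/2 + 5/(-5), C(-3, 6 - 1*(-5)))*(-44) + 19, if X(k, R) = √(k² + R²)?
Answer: 19 - 22*√793 ≈ -600.53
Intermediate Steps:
X(k, R) = √(R² + k²)
X(-1/2 + 5/(-5), C(-3, 6 - 1*(-5)))*(-44) + 19 = √(((6 - 1*(-5)) - 1*(-3))² + (-1/2 + 5/(-5))²)*(-44) + 19 = √(((6 + 5) + 3)² + (-1*½ + 5*(-⅕))²)*(-44) + 19 = √((11 + 3)² + (-½ - 1)²)*(-44) + 19 = √(14² + (-3/2)²)*(-44) + 19 = √(196 + 9/4)*(-44) + 19 = √(793/4)*(-44) + 19 = (√793/2)*(-44) + 19 = -22*√793 + 19 = 19 - 22*√793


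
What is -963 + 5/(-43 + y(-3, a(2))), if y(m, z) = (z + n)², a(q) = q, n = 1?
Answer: -32747/34 ≈ -963.15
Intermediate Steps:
y(m, z) = (1 + z)² (y(m, z) = (z + 1)² = (1 + z)²)
-963 + 5/(-43 + y(-3, a(2))) = -963 + 5/(-43 + (1 + 2)²) = -963 + 5/(-43 + 3²) = -963 + 5/(-43 + 9) = -963 + 5/(-34) = -963 - 1/34*5 = -963 - 5/34 = -32747/34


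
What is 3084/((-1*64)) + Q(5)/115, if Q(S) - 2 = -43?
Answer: -89321/1840 ≈ -48.544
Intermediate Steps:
Q(S) = -41 (Q(S) = 2 - 43 = -41)
3084/((-1*64)) + Q(5)/115 = 3084/((-1*64)) - 41/115 = 3084/(-64) - 41*1/115 = 3084*(-1/64) - 41/115 = -771/16 - 41/115 = -89321/1840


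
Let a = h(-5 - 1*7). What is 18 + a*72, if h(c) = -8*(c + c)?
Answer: 13842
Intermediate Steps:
h(c) = -16*c
a = 192 (a = -16*(-5 - 1*7) = -16*(-5 - 7) = -16*(-12) = 192)
18 + a*72 = 18 + 192*72 = 18 + 13824 = 13842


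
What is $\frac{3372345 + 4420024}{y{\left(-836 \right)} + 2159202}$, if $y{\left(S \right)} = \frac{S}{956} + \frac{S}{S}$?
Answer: $\frac{1862376191}{516049308} \approx 3.6089$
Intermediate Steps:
$y{\left(S \right)} = 1 + \frac{S}{956}$ ($y{\left(S \right)} = S \frac{1}{956} + 1 = \frac{S}{956} + 1 = 1 + \frac{S}{956}$)
$\frac{3372345 + 4420024}{y{\left(-836 \right)} + 2159202} = \frac{3372345 + 4420024}{\left(1 + \frac{1}{956} \left(-836\right)\right) + 2159202} = \frac{7792369}{\left(1 - \frac{209}{239}\right) + 2159202} = \frac{7792369}{\frac{30}{239} + 2159202} = \frac{7792369}{\frac{516049308}{239}} = 7792369 \cdot \frac{239}{516049308} = \frac{1862376191}{516049308}$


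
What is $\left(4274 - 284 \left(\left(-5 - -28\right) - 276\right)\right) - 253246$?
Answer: $-177120$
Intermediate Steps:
$\left(4274 - 284 \left(\left(-5 - -28\right) - 276\right)\right) - 253246 = \left(4274 - 284 \left(\left(-5 + 28\right) - 276\right)\right) - 253246 = \left(4274 - 284 \left(23 - 276\right)\right) - 253246 = \left(4274 - -71852\right) - 253246 = \left(4274 + 71852\right) - 253246 = 76126 - 253246 = -177120$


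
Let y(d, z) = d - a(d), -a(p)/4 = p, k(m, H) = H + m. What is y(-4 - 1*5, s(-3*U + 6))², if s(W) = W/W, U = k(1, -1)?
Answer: 2025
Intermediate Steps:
U = 0 (U = -1 + 1 = 0)
a(p) = -4*p
s(W) = 1
y(d, z) = 5*d (y(d, z) = d - (-4)*d = d + 4*d = 5*d)
y(-4 - 1*5, s(-3*U + 6))² = (5*(-4 - 1*5))² = (5*(-4 - 5))² = (5*(-9))² = (-45)² = 2025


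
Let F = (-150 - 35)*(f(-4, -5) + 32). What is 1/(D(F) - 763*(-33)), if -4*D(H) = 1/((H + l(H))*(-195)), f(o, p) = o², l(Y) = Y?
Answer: 13852800/348799651199 ≈ 3.9716e-5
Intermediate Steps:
F = -8880 (F = (-150 - 35)*((-4)² + 32) = -185*(16 + 32) = -185*48 = -8880)
D(H) = 1/(1560*H) (D(H) = -1/(4*(H + H)*(-195)) = -(-1)/(4*(2*H)*195) = -1/(2*H)*(-1)/(4*195) = -(-1)/(1560*H) = 1/(1560*H))
1/(D(F) - 763*(-33)) = 1/((1/1560)/(-8880) - 763*(-33)) = 1/((1/1560)*(-1/8880) + 25179) = 1/(-1/13852800 + 25179) = 1/(348799651199/13852800) = 13852800/348799651199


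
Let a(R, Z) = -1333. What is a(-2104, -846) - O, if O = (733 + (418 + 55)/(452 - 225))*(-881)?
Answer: 146704593/227 ≈ 6.4628e+5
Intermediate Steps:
O = -147007184/227 (O = (733 + 473/227)*(-881) = (166864/227)*(-881) = -147007184/227 ≈ -6.4761e+5)
a(-2104, -846) - O = -1333 - 1*(-147007184/227) = -1333 + 147007184/227 = 146704593/227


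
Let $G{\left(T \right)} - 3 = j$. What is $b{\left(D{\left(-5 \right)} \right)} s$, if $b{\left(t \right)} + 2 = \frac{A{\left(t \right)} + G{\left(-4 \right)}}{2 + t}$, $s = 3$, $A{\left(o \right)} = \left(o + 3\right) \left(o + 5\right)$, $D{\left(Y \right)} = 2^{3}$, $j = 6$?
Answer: $\frac{198}{5} \approx 39.6$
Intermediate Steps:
$D{\left(Y \right)} = 8$
$G{\left(T \right)} = 9$ ($G{\left(T \right)} = 3 + 6 = 9$)
$A{\left(o \right)} = \left(3 + o\right) \left(5 + o\right)$
$b{\left(t \right)} = -2 + \frac{24 + t^{2} + 8 t}{2 + t}$ ($b{\left(t \right)} = -2 + \frac{\left(15 + t^{2} + 8 t\right) + 9}{2 + t} = -2 + \frac{24 + t^{2} + 8 t}{2 + t}$)
$b{\left(D{\left(-5 \right)} \right)} s = \frac{20 + 8^{2} + 6 \cdot 8}{2 + 8} \cdot 3 = \frac{20 + 64 + 48}{10} \cdot 3 = \frac{1}{10} \cdot 132 \cdot 3 = \frac{66}{5} \cdot 3 = \frac{198}{5}$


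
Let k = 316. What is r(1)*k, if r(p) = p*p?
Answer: 316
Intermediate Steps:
r(p) = p²
r(1)*k = 1²*316 = 1*316 = 316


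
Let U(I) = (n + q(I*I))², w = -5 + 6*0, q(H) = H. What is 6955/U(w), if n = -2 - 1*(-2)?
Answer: 1391/125 ≈ 11.128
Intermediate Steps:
n = 0 (n = -2 + 2 = 0)
w = -5 (w = -5 + 0 = -5)
U(I) = I⁴ (U(I) = (0 + I*I)² = (0 + I²)² = (I²)² = I⁴)
6955/U(w) = 6955/((-5)⁴) = 6955/625 = 6955*(1/625) = 1391/125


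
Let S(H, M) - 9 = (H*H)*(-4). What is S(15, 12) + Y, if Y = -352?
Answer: -1243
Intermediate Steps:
S(H, M) = 9 - 4*H**2 (S(H, M) = 9 + (H*H)*(-4) = 9 + H**2*(-4) = 9 - 4*H**2)
S(15, 12) + Y = (9 - 4*15**2) - 352 = (9 - 4*225) - 352 = (9 - 900) - 352 = -891 - 352 = -1243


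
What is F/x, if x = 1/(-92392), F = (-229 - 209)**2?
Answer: -17724850848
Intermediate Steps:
F = 191844 (F = (-438)**2 = 191844)
x = -1/92392 ≈ -1.0823e-5
F/x = 191844/(-1/92392) = 191844*(-92392) = -17724850848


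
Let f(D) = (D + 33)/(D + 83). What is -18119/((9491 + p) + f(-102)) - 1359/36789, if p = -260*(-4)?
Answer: -4312344217/2454537554 ≈ -1.7569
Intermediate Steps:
f(D) = (33 + D)/(83 + D)
p = 1040
-18119/((9491 + p) + f(-102)) - 1359/36789 = -18119/((9491 + 1040) + (33 - 102)/(83 - 102)) - 1359/36789 = -18119/(10531 - 69/(-19)) - 1359*1/36789 = -18119/(10531 - 1/19*(-69)) - 453/12263 = -18119/(10531 + 69/19) - 453/12263 = -18119/200158/19 - 453/12263 = -18119*19/200158 - 453/12263 = -344261/200158 - 453/12263 = -4312344217/2454537554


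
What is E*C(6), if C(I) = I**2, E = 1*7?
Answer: 252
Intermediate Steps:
E = 7
E*C(6) = 7*6**2 = 7*36 = 252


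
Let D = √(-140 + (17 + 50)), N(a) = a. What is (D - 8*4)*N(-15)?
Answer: 480 - 15*I*√73 ≈ 480.0 - 128.16*I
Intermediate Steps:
D = I*√73 (D = √(-140 + 67) = √(-73) = I*√73 ≈ 8.544*I)
(D - 8*4)*N(-15) = (I*√73 - 8*4)*(-15) = (I*√73 - 32)*(-15) = (-32 + I*√73)*(-15) = 480 - 15*I*√73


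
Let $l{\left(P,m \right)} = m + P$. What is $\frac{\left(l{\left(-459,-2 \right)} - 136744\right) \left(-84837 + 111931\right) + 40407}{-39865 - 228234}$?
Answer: $\frac{3717391863}{268099} \approx 13866.0$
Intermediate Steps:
$l{\left(P,m \right)} = P + m$
$\frac{\left(l{\left(-459,-2 \right)} - 136744\right) \left(-84837 + 111931\right) + 40407}{-39865 - 228234} = \frac{\left(\left(-459 - 2\right) - 136744\right) \left(-84837 + 111931\right) + 40407}{-39865 - 228234} = \frac{\left(-461 - 136744\right) 27094 + 40407}{-268099} = \left(\left(-137205\right) 27094 + 40407\right) \left(- \frac{1}{268099}\right) = \left(-3717432270 + 40407\right) \left(- \frac{1}{268099}\right) = \left(-3717391863\right) \left(- \frac{1}{268099}\right) = \frac{3717391863}{268099}$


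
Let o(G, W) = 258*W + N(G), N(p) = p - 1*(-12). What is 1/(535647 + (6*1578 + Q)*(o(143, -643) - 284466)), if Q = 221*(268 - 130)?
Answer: -1/17992357383 ≈ -5.5579e-11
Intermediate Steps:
N(p) = 12 + p (N(p) = p + 12 = 12 + p)
Q = 30498 (Q = 221*138 = 30498)
o(G, W) = 12 + G + 258*W (o(G, W) = 258*W + (12 + G) = 12 + G + 258*W)
1/(535647 + (6*1578 + Q)*(o(143, -643) - 284466)) = 1/(535647 + (6*1578 + 30498)*((12 + 143 + 258*(-643)) - 284466)) = 1/(535647 + (9468 + 30498)*((12 + 143 - 165894) - 284466)) = 1/(535647 + 39966*(-165739 - 284466)) = 1/(535647 + 39966*(-450205)) = 1/(535647 - 17992893030) = 1/(-17992357383) = -1/17992357383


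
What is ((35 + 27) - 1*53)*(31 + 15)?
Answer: 414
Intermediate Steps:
((35 + 27) - 1*53)*(31 + 15) = (62 - 53)*46 = 9*46 = 414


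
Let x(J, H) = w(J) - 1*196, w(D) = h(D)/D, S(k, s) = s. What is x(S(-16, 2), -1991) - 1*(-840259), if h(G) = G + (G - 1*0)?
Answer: 840065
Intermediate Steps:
h(G) = 2*G (h(G) = G + (G + 0) = G + G = 2*G)
w(D) = 2 (w(D) = (2*D)/D = 2)
x(J, H) = -194 (x(J, H) = 2 - 1*196 = 2 - 196 = -194)
x(S(-16, 2), -1991) - 1*(-840259) = -194 - 1*(-840259) = -194 + 840259 = 840065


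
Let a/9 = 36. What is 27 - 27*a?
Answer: -8721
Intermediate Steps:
a = 324 (a = 9*36 = 324)
27 - 27*a = 27 - 27*324 = 27 - 8748 = -8721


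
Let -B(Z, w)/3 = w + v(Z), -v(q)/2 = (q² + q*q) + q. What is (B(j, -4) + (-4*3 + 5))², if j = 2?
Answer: 4225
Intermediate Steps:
v(q) = -4*q² - 2*q (v(q) = -2*((q² + q*q) + q) = -2*((q² + q²) + q) = -2*(2*q² + q) = -2*(q + 2*q²) = -4*q² - 2*q)
B(Z, w) = -3*w + 6*Z*(1 + 2*Z) (B(Z, w) = -3*(w - 2*Z*(1 + 2*Z)) = -3*w + 6*Z*(1 + 2*Z))
(B(j, -4) + (-4*3 + 5))² = ((-3*(-4) + 6*2*(1 + 2*2)) + (-4*3 + 5))² = ((12 + 6*2*(1 + 4)) + (-12 + 5))² = ((12 + 6*2*5) - 7)² = ((12 + 60) - 7)² = (72 - 7)² = 65² = 4225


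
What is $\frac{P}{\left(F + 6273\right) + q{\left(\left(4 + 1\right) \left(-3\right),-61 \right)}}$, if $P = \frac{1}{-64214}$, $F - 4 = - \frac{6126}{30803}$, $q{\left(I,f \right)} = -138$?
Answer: $- \frac{30803}{12142449431074} \approx -2.5368 \cdot 10^{-9}$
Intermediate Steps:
$F = \frac{117086}{30803}$ ($F = 4 - \frac{6126}{30803} = \frac{117086}{30803} \approx 3.8011$)
$P = - \frac{1}{64214} \approx -1.5573 \cdot 10^{-5}$
$\frac{P}{\left(F + 6273\right) + q{\left(\left(4 + 1\right) \left(-3\right),-61 \right)}} = - \frac{1}{64214 \left(\left(\frac{117086}{30803} + 6273\right) - 138\right)} = - \frac{1}{64214 \left(\frac{193344305}{30803} - 138\right)} = - \frac{1}{64214 \cdot \frac{189093491}{30803}} = \left(- \frac{1}{64214}\right) \frac{30803}{189093491} = - \frac{30803}{12142449431074}$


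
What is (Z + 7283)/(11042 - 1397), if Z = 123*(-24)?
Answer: 4331/9645 ≈ 0.44904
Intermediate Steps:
Z = -2952
(Z + 7283)/(11042 - 1397) = (-2952 + 7283)/(11042 - 1397) = 4331/9645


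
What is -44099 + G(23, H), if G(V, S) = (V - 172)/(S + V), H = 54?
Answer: -3395772/77 ≈ -44101.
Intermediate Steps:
G(V, S) = (-172 + V)/(S + V)
-44099 + G(23, H) = -44099 + (-172 + 23)/(54 + 23) = -44099 - 149/77 = -3395772/77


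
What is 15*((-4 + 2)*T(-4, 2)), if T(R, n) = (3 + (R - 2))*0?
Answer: 0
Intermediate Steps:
T(R, n) = 0 (T(R, n) = (3 + (-2 + R))*0 = (1 + R)*0 = 0)
15*((-4 + 2)*T(-4, 2)) = 15*((-4 + 2)*0) = 15*(-2*0) = 15*0 = 0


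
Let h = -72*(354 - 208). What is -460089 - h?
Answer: -449577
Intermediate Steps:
h = -10512 (h = -72*146 = -10512)
-460089 - h = -460089 - 1*(-10512) = -460089 + 10512 = -449577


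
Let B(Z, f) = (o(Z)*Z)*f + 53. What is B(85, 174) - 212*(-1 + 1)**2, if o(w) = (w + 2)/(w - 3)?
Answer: 645538/41 ≈ 15745.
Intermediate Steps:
o(w) = (2 + w)/(-3 + w)
B(Z, f) = 53 + Z*f*(2 + Z)/(-3 + Z) (B(Z, f) = (((2 + Z)/(-3 + Z))*Z)*f + 53 = (Z*(2 + Z)/(-3 + Z))*f + 53 = Z*f*(2 + Z)/(-3 + Z) + 53 = 53 + Z*f*(2 + Z)/(-3 + Z))
B(85, 174) - 212*(-1 + 1)**2 = (-159 + 53*85 + 85*174*(2 + 85))/(-3 + 85) - 212*(-1 + 1)**2 = (-159 + 4505 + 85*174*87)/82 - 212*0**2 = (-159 + 4505 + 1286730)/82 - 212*0 = (1/82)*1291076 - 1*0 = 645538/41 + 0 = 645538/41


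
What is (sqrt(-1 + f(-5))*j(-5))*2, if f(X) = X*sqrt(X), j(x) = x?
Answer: -10*sqrt(-1 - 5*I*sqrt(5)) ≈ -22.611 + 24.723*I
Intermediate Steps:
f(X) = X**(3/2)
(sqrt(-1 + f(-5))*j(-5))*2 = (sqrt(-1 + (-5)**(3/2))*(-5))*2 = (sqrt(-1 - 5*I*sqrt(5))*(-5))*2 = -5*sqrt(-1 - 5*I*sqrt(5))*2 = -10*sqrt(-1 - 5*I*sqrt(5))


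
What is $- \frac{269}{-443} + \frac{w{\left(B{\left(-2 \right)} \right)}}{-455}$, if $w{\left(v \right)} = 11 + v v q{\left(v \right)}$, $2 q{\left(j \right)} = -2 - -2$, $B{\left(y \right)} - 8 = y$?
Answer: $\frac{117522}{201565} \approx 0.58305$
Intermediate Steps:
$B{\left(y \right)} = 8 + y$
$q{\left(j \right)} = 0$ ($q{\left(j \right)} = \frac{-2 - -2}{2} = \frac{-2 + 2}{2} = \frac{1}{2} \cdot 0 = 0$)
$w{\left(v \right)} = 11$ ($w{\left(v \right)} = 11 + v v 0 = 11 + v^{2} \cdot 0 = 11 + 0 = 11$)
$- \frac{269}{-443} + \frac{w{\left(B{\left(-2 \right)} \right)}}{-455} = - \frac{269}{-443} + \frac{11}{-455} = \left(-269\right) \left(- \frac{1}{443}\right) + 11 \left(- \frac{1}{455}\right) = \frac{269}{443} - \frac{11}{455} = \frac{117522}{201565}$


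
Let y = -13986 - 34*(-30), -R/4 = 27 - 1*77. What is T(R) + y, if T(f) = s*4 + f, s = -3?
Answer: -12778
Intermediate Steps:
R = 200 (R = -4*(27 - 1*77) = -4*(27 - 77) = -4*(-50) = 200)
T(f) = -12 + f (T(f) = -3*4 + f = -12 + f)
y = -12966 (y = -13986 + 1020 = -12966)
T(R) + y = (-12 + 200) - 12966 = 188 - 12966 = -12778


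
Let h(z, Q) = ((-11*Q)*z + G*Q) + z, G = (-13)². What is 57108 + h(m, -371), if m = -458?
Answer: -1875147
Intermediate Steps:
G = 169
h(z, Q) = z + 169*Q - 11*Q*z (h(z, Q) = ((-11*Q)*z + 169*Q) + z = (-11*Q*z + 169*Q) + z = (169*Q - 11*Q*z) + z = z + 169*Q - 11*Q*z)
57108 + h(m, -371) = 57108 + (-458 + 169*(-371) - 11*(-371)*(-458)) = 57108 + (-458 - 62699 - 1869098) = 57108 - 1932255 = -1875147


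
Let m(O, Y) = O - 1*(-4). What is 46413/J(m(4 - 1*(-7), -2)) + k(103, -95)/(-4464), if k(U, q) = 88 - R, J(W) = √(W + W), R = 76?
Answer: -1/372 + 15471*√30/10 ≈ 8473.8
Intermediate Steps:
m(O, Y) = 4 + O (m(O, Y) = O + 4 = 4 + O)
J(W) = √2*√W (J(W) = √(2*W) = √2*√W)
k(U, q) = 12 (k(U, q) = 88 - 1*76 = 88 - 76 = 12)
46413/J(m(4 - 1*(-7), -2)) + k(103, -95)/(-4464) = 46413/((√2*√(4 + (4 - 1*(-7))))) + 12/(-4464) = 46413/((√2*√(4 + (4 + 7)))) + 12*(-1/4464) = 46413/((√2*√(4 + 11))) - 1/372 = 46413/((√2*√15)) - 1/372 = 46413/(√30) - 1/372 = 46413*(√30/30) - 1/372 = 15471*√30/10 - 1/372 = -1/372 + 15471*√30/10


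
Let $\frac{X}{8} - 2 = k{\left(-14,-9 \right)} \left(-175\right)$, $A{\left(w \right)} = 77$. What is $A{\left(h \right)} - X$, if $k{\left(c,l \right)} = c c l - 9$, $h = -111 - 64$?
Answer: $-2482139$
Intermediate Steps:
$h = -175$
$k{\left(c,l \right)} = -9 + l c^{2}$ ($k{\left(c,l \right)} = c^{2} l - 9 = l c^{2} - 9 = -9 + l c^{2}$)
$X = 2482216$ ($X = 16 + 8 \left(-9 - 9 \left(-14\right)^{2}\right) \left(-175\right) = 16 + 8 \left(-9 - 1764\right) \left(-175\right) = 16 + 8 \left(\left(-1773\right) \left(-175\right)\right) = 16 + 8 \cdot 310275 = 16 + 2482200 = 2482216$)
$A{\left(h \right)} - X = 77 - 2482216 = -2482139$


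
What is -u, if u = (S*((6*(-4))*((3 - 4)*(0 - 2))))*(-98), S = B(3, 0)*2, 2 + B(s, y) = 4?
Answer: -18816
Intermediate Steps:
B(s, y) = 2 (B(s, y) = -2 + 4 = 2)
S = 4 (S = 2*2 = 4)
u = 18816 (u = (4*((6*(-4))*((3 - 4)*(0 - 2))))*(-98) = (4*(-(-24)*(-2)))*(-98) = (4*(-24*2))*(-98) = (4*(-48))*(-98) = -192*(-98) = 18816)
-u = -1*18816 = -18816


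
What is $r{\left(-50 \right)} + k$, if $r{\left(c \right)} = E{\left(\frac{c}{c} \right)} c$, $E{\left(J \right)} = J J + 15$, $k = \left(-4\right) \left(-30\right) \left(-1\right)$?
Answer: $-920$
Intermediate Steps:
$k = -120$ ($k = 120 \left(-1\right) = -120$)
$E{\left(J \right)} = 15 + J^{2}$ ($E{\left(J \right)} = J^{2} + 15 = 15 + J^{2}$)
$r{\left(c \right)} = 16 c$ ($r{\left(c \right)} = \left(15 + \left(\frac{c}{c}\right)^{2}\right) c = \left(15 + 1^{2}\right) c = \left(15 + 1\right) c = 16 c$)
$r{\left(-50 \right)} + k = 16 \left(-50\right) - 120 = -800 - 120 = -920$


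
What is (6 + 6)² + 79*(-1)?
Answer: 65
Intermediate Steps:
(6 + 6)² + 79*(-1) = 12² - 79 = 144 - 79 = 65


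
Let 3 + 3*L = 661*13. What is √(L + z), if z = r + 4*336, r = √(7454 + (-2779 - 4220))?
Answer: √(37866 + 9*√455)/3 ≈ 65.028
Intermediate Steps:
r = √455 (r = √(7454 - 6999) = √455 ≈ 21.331)
L = 8590/3 (L = -1 + (661*13)/3 = -1 + (⅓)*8593 = -1 + 8593/3 = 8590/3 ≈ 2863.3)
z = 1344 + √455 (z = √455 + 4*336 = √455 + 1344 = 1344 + √455 ≈ 1365.3)
√(L + z) = √(8590/3 + (1344 + √455)) = √(12622/3 + √455)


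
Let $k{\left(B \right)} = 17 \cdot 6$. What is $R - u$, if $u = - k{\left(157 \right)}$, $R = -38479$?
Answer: $-38377$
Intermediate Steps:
$k{\left(B \right)} = 102$
$u = -102$ ($u = \left(-1\right) 102 = -102$)
$R - u = -38479 - -102 = -38479 + 102 = -38377$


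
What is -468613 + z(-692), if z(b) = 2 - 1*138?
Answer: -468749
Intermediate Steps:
z(b) = -136 (z(b) = 2 - 138 = -136)
-468613 + z(-692) = -468613 - 136 = -468749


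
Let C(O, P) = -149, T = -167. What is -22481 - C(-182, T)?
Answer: -22332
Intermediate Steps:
-22481 - C(-182, T) = -22481 - 1*(-149) = -22481 + 149 = -22332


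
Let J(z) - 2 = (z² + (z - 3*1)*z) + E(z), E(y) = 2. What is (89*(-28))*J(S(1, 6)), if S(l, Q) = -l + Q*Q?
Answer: -5853708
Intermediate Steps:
S(l, Q) = Q² - l (S(l, Q) = -l + Q² = Q² - l)
J(z) = 4 + z² + z*(-3 + z) (J(z) = 2 + ((z² + (z - 3*1)*z) + 2) = 2 + ((z² + (z - 3)*z) + 2) = 2 + ((z² + (-3 + z)*z) + 2) = 2 + ((z² + z*(-3 + z)) + 2) = 2 + (2 + z² + z*(-3 + z)) = 4 + z² + z*(-3 + z))
(89*(-28))*J(S(1, 6)) = (89*(-28))*(4 - 3*(6² - 1*1) + 2*(6² - 1*1)²) = -2492*(4 - 3*(36 - 1) + 2*(36 - 1)²) = -2492*(4 - 3*35 + 2*35²) = -2492*(4 - 105 + 2*1225) = -2492*(4 - 105 + 2450) = -2492*2349 = -5853708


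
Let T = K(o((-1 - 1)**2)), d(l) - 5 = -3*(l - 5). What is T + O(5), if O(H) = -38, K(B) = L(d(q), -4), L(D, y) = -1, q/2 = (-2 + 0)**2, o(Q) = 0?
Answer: -39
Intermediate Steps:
q = 8 (q = 2*(-2 + 0)**2 = 2*(-2)**2 = 2*4 = 8)
d(l) = 20 - 3*l (d(l) = 5 - 3*(l - 5) = 5 - 3*(-5 + l) = 5 + (15 - 3*l) = 20 - 3*l)
K(B) = -1
T = -1
T + O(5) = -1 - 38 = -39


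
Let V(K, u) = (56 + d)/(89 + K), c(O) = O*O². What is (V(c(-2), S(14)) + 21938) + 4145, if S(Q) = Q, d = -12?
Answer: 2112767/81 ≈ 26084.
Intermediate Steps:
c(O) = O³
V(K, u) = 44/(89 + K) (V(K, u) = (56 - 12)/(89 + K) = 44/(89 + K))
(V(c(-2), S(14)) + 21938) + 4145 = (44/(89 + (-2)³) + 21938) + 4145 = (44/(89 - 8) + 21938) + 4145 = (44/81 + 21938) + 4145 = 1777022/81 + 4145 = 2112767/81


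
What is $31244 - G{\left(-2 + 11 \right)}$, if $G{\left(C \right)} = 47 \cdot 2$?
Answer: $31150$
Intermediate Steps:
$G{\left(C \right)} = 94$
$31244 - G{\left(-2 + 11 \right)} = 31244 - 94 = 31150$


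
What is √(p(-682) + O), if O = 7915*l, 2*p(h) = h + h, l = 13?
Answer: 3*√11357 ≈ 319.71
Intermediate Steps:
p(h) = h (p(h) = (h + h)/2 = (2*h)/2 = h)
O = 102895 (O = 7915*13 = 102895)
√(p(-682) + O) = √(-682 + 102895) = √102213 = 3*√11357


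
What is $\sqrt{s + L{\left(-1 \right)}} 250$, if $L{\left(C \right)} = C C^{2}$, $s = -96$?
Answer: $250 i \sqrt{97} \approx 2462.2 i$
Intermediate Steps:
$L{\left(C \right)} = C^{3}$
$\sqrt{s + L{\left(-1 \right)}} 250 = \sqrt{-96 + \left(-1\right)^{3}} \cdot 250 = \sqrt{-96 - 1} \cdot 250 = \sqrt{-97} \cdot 250 = i \sqrt{97} \cdot 250 = 250 i \sqrt{97}$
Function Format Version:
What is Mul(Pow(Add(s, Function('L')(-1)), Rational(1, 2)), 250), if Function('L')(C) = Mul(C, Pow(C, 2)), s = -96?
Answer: Mul(250, I, Pow(97, Rational(1, 2))) ≈ Mul(2462.2, I)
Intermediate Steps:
Function('L')(C) = Pow(C, 3)
Mul(Pow(Add(s, Function('L')(-1)), Rational(1, 2)), 250) = Mul(Pow(Add(-96, Pow(-1, 3)), Rational(1, 2)), 250) = Mul(Pow(Add(-96, -1), Rational(1, 2)), 250) = Mul(Pow(-97, Rational(1, 2)), 250) = Mul(Mul(I, Pow(97, Rational(1, 2))), 250) = Mul(250, I, Pow(97, Rational(1, 2)))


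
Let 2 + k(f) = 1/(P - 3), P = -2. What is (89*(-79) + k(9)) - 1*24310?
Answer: -156716/5 ≈ -31343.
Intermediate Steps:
k(f) = -11/5 (k(f) = -2 + 1/(-2 - 3) = -2 + 1/(-5) = -2 - ⅕ = -11/5)
(89*(-79) + k(9)) - 1*24310 = (89*(-79) - 11/5) - 1*24310 = (-7031 - 11/5) - 24310 = -35166/5 - 24310 = -156716/5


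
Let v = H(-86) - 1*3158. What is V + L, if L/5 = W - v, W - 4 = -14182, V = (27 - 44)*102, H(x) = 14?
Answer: -56904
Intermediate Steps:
V = -1734 (V = -17*102 = -1734)
W = -14178 (W = 4 - 14182 = -14178)
v = -3144 (v = 14 - 1*3158 = 14 - 3158 = -3144)
L = -55170 (L = 5*(-14178 - 1*(-3144)) = 5*(-14178 + 3144) = 5*(-11034) = -55170)
V + L = -1734 - 55170 = -56904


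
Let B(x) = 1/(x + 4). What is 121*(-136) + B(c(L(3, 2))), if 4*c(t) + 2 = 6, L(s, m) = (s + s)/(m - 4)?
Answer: -82279/5 ≈ -16456.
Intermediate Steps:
L(s, m) = 2*s/(-4 + m) (L(s, m) = (2*s)/(-4 + m) = 2*s/(-4 + m))
c(t) = 1 (c(t) = -½ + (¼)*6 = -½ + 3/2 = 1)
B(x) = 1/(4 + x)
121*(-136) + B(c(L(3, 2))) = 121*(-136) + 1/(4 + 1) = -16456 + 1/5 = -16456 + ⅕ = -82279/5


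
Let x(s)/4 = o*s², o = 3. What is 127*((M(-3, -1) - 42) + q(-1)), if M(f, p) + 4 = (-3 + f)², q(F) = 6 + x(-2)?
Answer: 5588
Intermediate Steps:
x(s) = 12*s² (x(s) = 4*(3*s²) = 12*s²)
q(F) = 54 (q(F) = 6 + 12*(-2)² = 6 + 12*4 = 6 + 48 = 54)
M(f, p) = -4 + (-3 + f)²
127*((M(-3, -1) - 42) + q(-1)) = 127*(((-4 + (-3 - 3)²) - 42) + 54) = 127*(((-4 + (-6)²) - 42) + 54) = 127*(((-4 + 36) - 42) + 54) = 127*((32 - 42) + 54) = 127*(-10 + 54) = 127*44 = 5588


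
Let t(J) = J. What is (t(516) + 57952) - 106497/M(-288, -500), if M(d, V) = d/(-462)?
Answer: -1797935/16 ≈ -1.1237e+5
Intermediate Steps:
M(d, V) = -d/462 (M(d, V) = d*(-1/462) = -d/462)
(t(516) + 57952) - 106497/M(-288, -500) = (516 + 57952) - 106497/((-1/462*(-288))) = 58468 - 106497/48/77 = 58468 - 106497*77/48 = 58468 - 2733423/16 = -1797935/16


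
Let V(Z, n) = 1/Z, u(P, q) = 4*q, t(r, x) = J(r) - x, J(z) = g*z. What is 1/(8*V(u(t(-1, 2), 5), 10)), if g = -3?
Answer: 5/2 ≈ 2.5000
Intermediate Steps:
J(z) = -3*z
t(r, x) = -x - 3*r (t(r, x) = -3*r - x = -x - 3*r)
1/(8*V(u(t(-1, 2), 5), 10)) = 1/(8/((4*5))) = 1/(8/20) = 1/(8*(1/20)) = 1/(2/5) = 5/2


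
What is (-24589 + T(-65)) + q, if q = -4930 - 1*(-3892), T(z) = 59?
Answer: -25568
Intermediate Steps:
q = -1038 (q = -4930 + 3892 = -1038)
(-24589 + T(-65)) + q = (-24589 + 59) - 1038 = -24530 - 1038 = -25568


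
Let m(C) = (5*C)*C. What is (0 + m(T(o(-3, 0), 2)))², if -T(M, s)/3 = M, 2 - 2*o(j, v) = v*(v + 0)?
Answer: 2025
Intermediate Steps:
o(j, v) = 1 - v²/2 (o(j, v) = 1 - v*(v + 0)/2 = 1 - v*v/2 = 1 - v²/2)
T(M, s) = -3*M
m(C) = 5*C²
(0 + m(T(o(-3, 0), 2)))² = (0 + 5*(-3*(1 - ½*0²))²)² = (0 + 5*(-3*(1 - ½*0))²)² = (0 + 5*(-3*(1 + 0))²)² = (0 + 5*(-3*1)²)² = (0 + 5*(-3)²)² = (0 + 5*9)² = (0 + 45)² = 45² = 2025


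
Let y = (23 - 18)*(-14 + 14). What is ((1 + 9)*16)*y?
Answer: 0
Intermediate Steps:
y = 0 (y = 5*0 = 0)
((1 + 9)*16)*y = ((1 + 9)*16)*0 = (10*16)*0 = 160*0 = 0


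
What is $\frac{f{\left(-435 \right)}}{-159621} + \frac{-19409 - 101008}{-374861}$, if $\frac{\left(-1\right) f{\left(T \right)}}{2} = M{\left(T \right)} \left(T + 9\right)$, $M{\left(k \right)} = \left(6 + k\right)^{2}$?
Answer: $- \frac{1780608570015}{1813202657} \approx -982.02$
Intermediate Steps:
$f{\left(T \right)} = - 2 \left(6 + T\right)^{2} \left(9 + T\right)$ ($f{\left(T \right)} = - 2 \left(6 + T\right)^{2} \left(T + 9\right) = - 2 \left(6 + T\right)^{2} \left(9 + T\right)$)
$\frac{f{\left(-435 \right)}}{-159621} + \frac{-19409 - 101008}{-374861} = \frac{2 \left(6 - 435\right)^{2} \left(-9 - -435\right)}{-159621} + \frac{-19409 - 101008}{-374861} = 2 \left(-429\right)^{2} \left(-9 + 435\right) \left(- \frac{1}{159621}\right) - - \frac{120417}{374861} = 2 \cdot 184041 \cdot 426 \left(- \frac{1}{159621}\right) + \frac{120417}{374861} = 156802932 \left(- \frac{1}{159621}\right) + \frac{120417}{374861} = - \frac{4751604}{4837} + \frac{120417}{374861} = - \frac{1780608570015}{1813202657}$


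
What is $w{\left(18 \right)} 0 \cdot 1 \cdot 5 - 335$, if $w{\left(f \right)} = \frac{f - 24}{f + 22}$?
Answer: $-335$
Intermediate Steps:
$w{\left(f \right)} = \frac{-24 + f}{22 + f}$
$w{\left(18 \right)} 0 \cdot 1 \cdot 5 - 335 = \frac{-24 + 18}{22 + 18} \cdot 0 \cdot 1 \cdot 5 - 335 = \frac{1}{40} \left(-6\right) 0 \cdot 5 - 335 = \frac{1}{40} \left(-6\right) 0 - 335 = \left(- \frac{3}{20}\right) 0 - 335 = 0 - 335 = -335$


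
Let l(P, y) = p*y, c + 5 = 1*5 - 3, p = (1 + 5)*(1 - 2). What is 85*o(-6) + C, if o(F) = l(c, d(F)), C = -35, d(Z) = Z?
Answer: 3025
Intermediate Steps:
p = -6 (p = 6*(-1) = -6)
c = -3 (c = -5 + (1*5 - 3) = -5 + (5 - 3) = -5 + 2 = -3)
l(P, y) = -6*y
o(F) = -6*F
85*o(-6) + C = 85*(-6*(-6)) - 35 = 85*36 - 35 = 3060 - 35 = 3025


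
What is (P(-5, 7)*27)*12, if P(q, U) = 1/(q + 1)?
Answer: -81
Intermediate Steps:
P(q, U) = 1/(1 + q)
(P(-5, 7)*27)*12 = (27/(1 - 5))*12 = (27/(-4))*12 = -¼*27*12 = -27/4*12 = -81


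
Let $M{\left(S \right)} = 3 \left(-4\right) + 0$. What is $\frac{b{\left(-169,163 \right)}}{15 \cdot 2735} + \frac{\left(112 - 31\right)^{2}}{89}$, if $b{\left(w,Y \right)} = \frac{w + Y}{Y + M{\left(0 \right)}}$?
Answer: $\frac{13547972747}{183778325} \approx 73.719$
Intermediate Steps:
$M{\left(S \right)} = -12$ ($M{\left(S \right)} = -12 + 0 = -12$)
$b{\left(w,Y \right)} = \frac{Y + w}{-12 + Y}$ ($b{\left(w,Y \right)} = \frac{w + Y}{Y - 12} = \frac{Y + w}{-12 + Y}$)
$\frac{b{\left(-169,163 \right)}}{15 \cdot 2735} + \frac{\left(112 - 31\right)^{2}}{89} = \frac{\frac{1}{-12 + 163} \left(163 - 169\right)}{15 \cdot 2735} + \frac{\left(112 - 31\right)^{2}}{89} = \frac{\frac{1}{151} \left(-6\right)}{41025} + 81^{2} \cdot \frac{1}{89} = \frac{1}{151} \left(-6\right) \frac{1}{41025} + 6561 \cdot \frac{1}{89} = \left(- \frac{6}{151}\right) \frac{1}{41025} + \frac{6561}{89} = - \frac{2}{2064925} + \frac{6561}{89} = \frac{13547972747}{183778325}$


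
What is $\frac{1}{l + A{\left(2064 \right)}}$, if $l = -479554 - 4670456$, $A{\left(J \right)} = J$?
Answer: $- \frac{1}{5147946} \approx -1.9425 \cdot 10^{-7}$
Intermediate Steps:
$l = -5150010$
$\frac{1}{l + A{\left(2064 \right)}} = \frac{1}{-5150010 + 2064} = \frac{1}{-5147946} = - \frac{1}{5147946}$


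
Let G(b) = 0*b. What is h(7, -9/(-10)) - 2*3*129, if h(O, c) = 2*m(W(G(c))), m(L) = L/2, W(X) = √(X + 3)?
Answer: -774 + √3 ≈ -772.27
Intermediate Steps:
G(b) = 0
W(X) = √(3 + X)
m(L) = L/2 (m(L) = L*(½) = L/2)
h(O, c) = √3 (h(O, c) = 2*(√(3 + 0)/2) = 2*(√3/2) = √3)
h(7, -9/(-10)) - 2*3*129 = √3 - 2*3*129 = √3 - 6*129 = √3 - 774 = -774 + √3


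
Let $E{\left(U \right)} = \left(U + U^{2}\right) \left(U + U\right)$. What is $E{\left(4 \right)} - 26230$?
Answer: $-26070$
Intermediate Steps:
$E{\left(U \right)} = 2 U \left(U + U^{2}\right)$ ($E{\left(U \right)} = \left(U + U^{2}\right) 2 U = 2 U \left(U + U^{2}\right)$)
$E{\left(4 \right)} - 26230 = 2 \cdot 4^{2} \left(1 + 4\right) - 26230 = 2 \cdot 16 \cdot 5 - 26230 = 160 - 26230 = -26070$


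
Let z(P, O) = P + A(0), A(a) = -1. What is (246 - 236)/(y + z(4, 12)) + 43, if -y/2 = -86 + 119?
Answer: 2699/63 ≈ 42.841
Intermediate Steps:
y = -66 (y = -2*(-86 + 119) = -2*33 = -66)
z(P, O) = -1 + P (z(P, O) = P - 1 = -1 + P)
(246 - 236)/(y + z(4, 12)) + 43 = (246 - 236)/(-66 + (-1 + 4)) + 43 = 10/(-66 + 3) + 43 = 10/(-63) + 43 = 10*(-1/63) + 43 = -10/63 + 43 = 2699/63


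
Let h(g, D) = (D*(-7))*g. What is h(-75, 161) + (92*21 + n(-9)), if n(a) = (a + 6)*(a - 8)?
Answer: 86508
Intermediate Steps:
n(a) = (-8 + a)*(6 + a) (n(a) = (6 + a)*(-8 + a) = (-8 + a)*(6 + a))
h(g, D) = -7*D*g (h(g, D) = (-7*D)*g = -7*D*g)
h(-75, 161) + (92*21 + n(-9)) = -7*161*(-75) + (92*21 + (-48 + (-9)² - 2*(-9))) = 84525 + (1932 + (-48 + 81 + 18)) = 84525 + (1932 + 51) = 84525 + 1983 = 86508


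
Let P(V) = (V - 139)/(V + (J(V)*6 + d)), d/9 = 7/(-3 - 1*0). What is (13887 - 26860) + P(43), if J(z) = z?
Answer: -454067/35 ≈ -12973.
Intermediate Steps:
d = -21 (d = 9*(7/(-3 - 1*0)) = 9*(7/(-3 + 0)) = 9*(7/(-3)) = 9*(7*(-⅓)) = 9*(-7/3) = -21)
P(V) = (-139 + V)/(-21 + 7*V) (P(V) = (V - 139)/(V + (V*6 - 21)) = (-139 + V)/(V + (6*V - 21)) = (-139 + V)/(V + (-21 + 6*V)) = (-139 + V)/(-21 + 7*V))
(13887 - 26860) + P(43) = (13887 - 26860) + (-139 + 43)/(7*(-3 + 43)) = -12973 + (⅐)*(-96)/40 = -12973 + (⅐)*(1/40)*(-96) = -12973 - 12/35 = -454067/35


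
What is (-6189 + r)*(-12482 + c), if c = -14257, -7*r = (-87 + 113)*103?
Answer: 1230020739/7 ≈ 1.7572e+8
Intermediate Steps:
r = -2678/7 (r = -(-87 + 113)*103/7 = -26*103/7 = -⅐*2678 = -2678/7 ≈ -382.57)
(-6189 + r)*(-12482 + c) = (-6189 - 2678/7)*(-12482 - 14257) = -46001/7*(-26739) = 1230020739/7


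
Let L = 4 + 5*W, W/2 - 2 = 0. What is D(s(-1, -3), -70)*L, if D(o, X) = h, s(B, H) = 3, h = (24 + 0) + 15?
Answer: 936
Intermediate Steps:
W = 4 (W = 4 + 2*0 = 4 + 0 = 4)
h = 39 (h = 24 + 15 = 39)
D(o, X) = 39
L = 24 (L = 4 + 5*4 = 4 + 20 = 24)
D(s(-1, -3), -70)*L = 39*24 = 936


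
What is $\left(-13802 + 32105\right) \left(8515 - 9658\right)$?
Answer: $-20920329$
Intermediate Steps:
$\left(-13802 + 32105\right) \left(8515 - 9658\right) = 18303 \left(-1143\right) = -20920329$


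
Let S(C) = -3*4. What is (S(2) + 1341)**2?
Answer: 1766241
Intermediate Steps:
S(C) = -12
(S(2) + 1341)**2 = (-12 + 1341)**2 = 1329**2 = 1766241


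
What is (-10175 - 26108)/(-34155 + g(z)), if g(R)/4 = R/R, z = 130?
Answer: 2791/2627 ≈ 1.0624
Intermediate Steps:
g(R) = 4 (g(R) = 4*(R/R) = 4*1 = 4)
(-10175 - 26108)/(-34155 + g(z)) = (-10175 - 26108)/(-34155 + 4) = -36283/(-34151) = -36283*(-1/34151) = 2791/2627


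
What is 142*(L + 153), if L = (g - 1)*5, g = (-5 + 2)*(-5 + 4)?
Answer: 23146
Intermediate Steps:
g = 3 (g = -3*(-1) = 3)
L = 10 (L = (3 - 1)*5 = 2*5 = 10)
142*(L + 153) = 142*(10 + 153) = 142*163 = 23146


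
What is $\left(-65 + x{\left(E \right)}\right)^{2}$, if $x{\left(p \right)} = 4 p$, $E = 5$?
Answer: $2025$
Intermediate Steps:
$\left(-65 + x{\left(E \right)}\right)^{2} = \left(-65 + 4 \cdot 5\right)^{2} = \left(-65 + 20\right)^{2} = \left(-45\right)^{2} = 2025$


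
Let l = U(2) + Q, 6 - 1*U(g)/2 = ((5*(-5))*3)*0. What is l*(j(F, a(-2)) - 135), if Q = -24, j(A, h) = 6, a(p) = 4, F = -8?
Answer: 1548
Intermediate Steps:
U(g) = 12 (U(g) = 12 - 2*(5*(-5))*3*0 = 12 - 2*(-25*3)*0 = 12 - (-150)*0 = 12 - 2*0 = 12 + 0 = 12)
l = -12 (l = 12 - 24 = -12)
l*(j(F, a(-2)) - 135) = -12*(6 - 135) = -12*(-129) = 1548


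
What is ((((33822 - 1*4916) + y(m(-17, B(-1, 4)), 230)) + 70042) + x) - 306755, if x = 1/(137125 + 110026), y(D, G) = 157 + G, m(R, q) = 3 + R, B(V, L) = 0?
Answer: -51264060419/247151 ≈ -2.0742e+5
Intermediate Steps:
x = 1/247151 ≈ 4.0461e-6
((((33822 - 1*4916) + y(m(-17, B(-1, 4)), 230)) + 70042) + x) - 306755 = ((((33822 - 1*4916) + (157 + 230)) + 70042) + 1/247151) - 306755 = ((((33822 - 4916) + 387) + 70042) + 1/247151) - 306755 = (((28906 + 387) + 70042) + 1/247151) - 306755 = ((29293 + 70042) + 1/247151) - 306755 = (99335 + 1/247151) - 306755 = 24550744586/247151 - 306755 = -51264060419/247151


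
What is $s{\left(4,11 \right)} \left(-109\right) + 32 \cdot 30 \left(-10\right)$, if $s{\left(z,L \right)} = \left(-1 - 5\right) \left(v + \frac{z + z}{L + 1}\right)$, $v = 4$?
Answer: $-6548$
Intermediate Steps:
$s{\left(z,L \right)} = -24 - \frac{12 z}{1 + L}$ ($s{\left(z,L \right)} = \left(-1 - 5\right) \left(4 + \frac{z + z}{L + 1}\right) = - 6 \left(4 + \frac{2 z}{1 + L}\right) = -24 - \frac{12 z}{1 + L}$)
$s{\left(4,11 \right)} \left(-109\right) + 32 \cdot 30 \left(-10\right) = \frac{12 \left(-2 - 4 - 22\right)}{1 + 11} \left(-109\right) + 32 \cdot 30 \left(-10\right) = \frac{12 \left(-2 - 4 - 22\right)}{12} \left(-109\right) + 960 \left(-10\right) = 12 \cdot \frac{1}{12} \left(-28\right) \left(-109\right) - 9600 = \left(-28\right) \left(-109\right) - 9600 = 3052 - 9600 = -6548$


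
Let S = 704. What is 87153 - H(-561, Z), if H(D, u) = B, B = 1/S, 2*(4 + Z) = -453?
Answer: 61355711/704 ≈ 87153.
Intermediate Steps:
Z = -461/2 (Z = -4 + (1/2)*(-453) = -4 - 453/2 = -461/2 ≈ -230.50)
B = 1/704 ≈ 0.0014205
H(D, u) = 1/704
87153 - H(-561, Z) = 87153 - 1*1/704 = 87153 - 1/704 = 61355711/704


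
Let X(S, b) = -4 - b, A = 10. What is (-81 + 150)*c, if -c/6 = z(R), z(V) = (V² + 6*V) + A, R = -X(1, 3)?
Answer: -41814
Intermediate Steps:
R = 7 (R = -(-4 - 1*3) = -(-4 - 3) = -1*(-7) = 7)
z(V) = 10 + V² + 6*V (z(V) = (V² + 6*V) + 10 = 10 + V² + 6*V)
c = -606 (c = -6*(10 + 7² + 6*7) = -6*(10 + 49 + 42) = -6*101 = -606)
(-81 + 150)*c = (-81 + 150)*(-606) = 69*(-606) = -41814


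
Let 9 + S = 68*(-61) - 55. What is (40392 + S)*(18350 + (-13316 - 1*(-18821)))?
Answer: 863073900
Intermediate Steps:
S = -4212 (S = -9 + (68*(-61) - 55) = -9 + (-4148 - 55) = -9 - 4203 = -4212)
(40392 + S)*(18350 + (-13316 - 1*(-18821))) = (40392 - 4212)*(18350 + (-13316 - 1*(-18821))) = 36180*(18350 + (-13316 + 18821)) = 36180*(18350 + 5505) = 36180*23855 = 863073900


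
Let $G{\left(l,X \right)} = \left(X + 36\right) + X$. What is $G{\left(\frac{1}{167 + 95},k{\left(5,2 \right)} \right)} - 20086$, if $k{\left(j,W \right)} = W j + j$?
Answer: $-20020$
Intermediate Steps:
$k{\left(j,W \right)} = j + W j$
$G{\left(l,X \right)} = 36 + 2 X$ ($G{\left(l,X \right)} = \left(36 + X\right) + X = 36 + 2 X$)
$G{\left(\frac{1}{167 + 95},k{\left(5,2 \right)} \right)} - 20086 = \left(36 + 2 \cdot 5 \left(1 + 2\right)\right) - 20086 = \left(36 + 2 \cdot 5 \cdot 3\right) - 20086 = \left(36 + 2 \cdot 15\right) - 20086 = \left(36 + 30\right) - 20086 = 66 - 20086 = -20020$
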